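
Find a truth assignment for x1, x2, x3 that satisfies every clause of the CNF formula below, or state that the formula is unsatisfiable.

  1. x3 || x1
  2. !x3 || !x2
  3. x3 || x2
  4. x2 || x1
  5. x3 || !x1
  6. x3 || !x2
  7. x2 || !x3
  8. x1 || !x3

UNSATISFIABLE

Try x3 = true.
(!x2) alone gives x2 = false.
That conflicts with the unit clause (x2).
So x3 must be the other value — set x3 = false.
(x1) alone gives x1 = true.
That conflicts with the unit clause (!x1).
Both values of x3 lead to a conflict.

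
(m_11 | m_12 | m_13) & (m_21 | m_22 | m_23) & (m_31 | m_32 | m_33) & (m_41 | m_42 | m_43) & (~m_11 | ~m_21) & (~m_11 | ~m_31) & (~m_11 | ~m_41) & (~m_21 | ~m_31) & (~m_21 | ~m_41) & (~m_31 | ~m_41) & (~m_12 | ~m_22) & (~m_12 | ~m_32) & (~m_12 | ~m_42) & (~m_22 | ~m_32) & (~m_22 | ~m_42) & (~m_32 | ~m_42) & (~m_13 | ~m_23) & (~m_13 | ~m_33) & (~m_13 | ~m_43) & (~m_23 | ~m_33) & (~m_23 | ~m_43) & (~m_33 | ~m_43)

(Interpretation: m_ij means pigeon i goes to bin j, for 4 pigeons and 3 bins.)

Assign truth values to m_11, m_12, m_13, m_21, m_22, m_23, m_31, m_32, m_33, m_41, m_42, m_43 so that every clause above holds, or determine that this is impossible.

UNSATISFIABLE

Branch on m_11: set m_11 = 0.
Branch on m_12: set m_12 = 1.
(~m_22) alone gives m_22 = 0.
(~m_32) alone gives m_32 = 0.
(~m_42) alone gives m_42 = 0.
Branch on m_21: set m_21 = 1.
(~m_31) alone gives m_31 = 0.
(m_33) alone gives m_33 = 1.
(~m_41) alone gives m_41 = 0.
(m_43) alone gives m_43 = 1.
That conflicts with the unit clause (~m_43).
Undo m_21 and try m_21 = 0.
(m_23) alone gives m_23 = 1.
(~m_13) alone gives m_13 = 0.
(~m_33) alone gives m_33 = 0.
(m_31) alone gives m_31 = 1.
(~m_41) alone gives m_41 = 0.
(m_43) alone gives m_43 = 1.
That conflicts with the unit clause (~m_43).
Both values of m_21 lead to a conflict.
Undo m_12 and try m_12 = 0.
(m_13) alone gives m_13 = 1.
(~m_23) alone gives m_23 = 0.
(~m_33) alone gives m_33 = 0.
(~m_43) alone gives m_43 = 0.
Branch on m_21: set m_21 = 1.
(~m_31) alone gives m_31 = 0.
(m_32) alone gives m_32 = 1.
(~m_41) alone gives m_41 = 0.
(m_42) alone gives m_42 = 1.
That conflicts with the unit clause (~m_42).
Undo m_21 and try m_21 = 0.
(m_22) alone gives m_22 = 1.
(~m_32) alone gives m_32 = 0.
(m_31) alone gives m_31 = 1.
(~m_41) alone gives m_41 = 0.
(m_42) alone gives m_42 = 1.
That conflicts with the unit clause (~m_42).
Both values of m_21 lead to a conflict.
Both values of m_12 lead to a conflict.
Undo m_11 and try m_11 = 1.
(~m_21) alone gives m_21 = 0.
(~m_31) alone gives m_31 = 0.
(~m_41) alone gives m_41 = 0.
Branch on m_22: set m_22 = 1.
(~m_12) alone gives m_12 = 0.
(~m_32) alone gives m_32 = 0.
(m_33) alone gives m_33 = 1.
(~m_42) alone gives m_42 = 0.
(m_43) alone gives m_43 = 1.
That conflicts with the unit clause (~m_43).
Undo m_22 and try m_22 = 0.
(m_23) alone gives m_23 = 1.
(~m_13) alone gives m_13 = 0.
(~m_33) alone gives m_33 = 0.
(m_32) alone gives m_32 = 1.
(~m_12) alone gives m_12 = 0.
(~m_42) alone gives m_42 = 0.
(m_43) alone gives m_43 = 1.
That conflicts with the unit clause (~m_43).
Both values of m_22 lead to a conflict.
Both values of m_11 lead to a conflict.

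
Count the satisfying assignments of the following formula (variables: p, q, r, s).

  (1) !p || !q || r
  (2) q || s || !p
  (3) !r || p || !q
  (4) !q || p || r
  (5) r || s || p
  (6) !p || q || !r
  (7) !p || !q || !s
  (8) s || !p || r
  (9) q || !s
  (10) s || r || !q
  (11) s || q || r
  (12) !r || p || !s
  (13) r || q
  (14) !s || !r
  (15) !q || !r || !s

There are 2^4 = 16 truth assignments over (p, q, r, s).
Check each against the 15 clauses (columns in the order p, q, r, s):
  F F F F  ✗ fails (r || s || p)
  F F F T  ✗ fails (q || !s)
  F F T F  ✓ satisfies all
  F F T T  ✗ fails (q || !s)
  F T F F  ✗ fails (!q || p || r)
  F T F T  ✗ fails (!q || p || r)
  F T T F  ✗ fails (!r || p || !q)
  F T T T  ✗ fails (!r || p || !q)
  T F F F  ✗ fails (q || s || !p)
  T F F T  ✗ fails (q || !s)
  T F T F  ✗ fails (q || s || !p)
  T F T T  ✗ fails (!p || q || !r)
  T T F F  ✗ fails (!p || !q || r)
  T T F T  ✗ fails (!p || !q || r)
  T T T F  ✓ satisfies all
  T T T T  ✗ fails (!p || !q || !s)
2 of the 16 rows are models.

2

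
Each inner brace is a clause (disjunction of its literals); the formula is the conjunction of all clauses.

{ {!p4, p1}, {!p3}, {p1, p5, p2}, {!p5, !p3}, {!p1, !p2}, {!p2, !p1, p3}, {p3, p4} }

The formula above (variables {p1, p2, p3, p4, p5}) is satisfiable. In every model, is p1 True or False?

Suppose p1 = false.
From the singleton clause (!p4), p4 = false.
From the singleton clause (!p3), p3 = false.
But (p3) is also a unit clause — contradiction.
So every satisfying assignment has p1 = True.

True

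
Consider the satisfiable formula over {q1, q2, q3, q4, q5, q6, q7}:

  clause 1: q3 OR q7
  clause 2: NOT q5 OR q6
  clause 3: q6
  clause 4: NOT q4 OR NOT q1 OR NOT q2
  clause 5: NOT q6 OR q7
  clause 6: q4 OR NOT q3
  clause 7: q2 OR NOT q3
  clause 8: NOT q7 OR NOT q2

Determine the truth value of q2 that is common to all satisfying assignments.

Suppose q2 = true.
Unit clause (q6) forces q6 = true.
Unit clause (q7) forces q7 = true.
That conflicts with the unit clause (NOT q7).
So every satisfying assignment has q2 = False.

False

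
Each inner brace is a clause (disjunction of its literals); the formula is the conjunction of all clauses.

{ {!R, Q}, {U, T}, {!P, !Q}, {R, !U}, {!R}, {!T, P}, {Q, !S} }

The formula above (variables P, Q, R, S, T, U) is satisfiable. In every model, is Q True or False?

False

Suppose Q = true.
The clause (!P) is unit, so P = false.
The clause (!R) is unit, so R = false.
The clause (!U) is unit, so U = false.
The clause (T) is unit, so T = true.
That conflicts with the unit clause (!T).
So every satisfying assignment has Q = False.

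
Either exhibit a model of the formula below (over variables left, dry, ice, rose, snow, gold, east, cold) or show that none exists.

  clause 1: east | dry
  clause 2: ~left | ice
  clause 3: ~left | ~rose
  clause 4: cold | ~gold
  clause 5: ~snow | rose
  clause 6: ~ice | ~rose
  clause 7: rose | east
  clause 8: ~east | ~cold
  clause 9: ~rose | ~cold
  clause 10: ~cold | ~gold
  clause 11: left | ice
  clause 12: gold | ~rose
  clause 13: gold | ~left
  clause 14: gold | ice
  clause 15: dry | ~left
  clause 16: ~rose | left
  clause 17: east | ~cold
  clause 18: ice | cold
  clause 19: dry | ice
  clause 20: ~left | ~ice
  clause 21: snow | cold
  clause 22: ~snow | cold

UNSATISFIABLE

Branch on east: set east = 1.
From the singleton clause (~cold), cold = 0.
From the singleton clause (~gold), gold = 0.
From the singleton clause (~rose), rose = 0.
From the singleton clause (~snow), snow = 0.
But (snow) is also a unit clause — contradiction.
Backtrack on east: now try east = 0.
From the singleton clause (dry), dry = 1.
From the singleton clause (rose), rose = 1.
From the singleton clause (~left), left = 0.
But (left) is also a unit clause — contradiction.
Neither east = 1 nor east = 0 works.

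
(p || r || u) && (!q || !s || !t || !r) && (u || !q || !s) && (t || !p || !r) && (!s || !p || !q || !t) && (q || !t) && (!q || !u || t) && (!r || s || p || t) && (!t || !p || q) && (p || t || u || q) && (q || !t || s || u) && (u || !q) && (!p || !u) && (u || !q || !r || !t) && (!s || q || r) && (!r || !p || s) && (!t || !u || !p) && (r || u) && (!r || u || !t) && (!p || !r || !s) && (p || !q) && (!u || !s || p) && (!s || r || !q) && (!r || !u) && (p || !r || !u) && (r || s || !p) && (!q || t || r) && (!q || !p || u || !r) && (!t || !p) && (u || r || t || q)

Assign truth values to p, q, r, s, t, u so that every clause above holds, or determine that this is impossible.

p ↦ false; q ↦ false; r ↦ false; s ↦ false; t ↦ false; u ↦ true

Case q = false:
From the singleton clause (!t), t = false.
Case p = false:
From the singleton clause (u), u = true.
From the singleton clause (!s), s = false.
From the singleton clause (!r), r = false.
Every clause now holds.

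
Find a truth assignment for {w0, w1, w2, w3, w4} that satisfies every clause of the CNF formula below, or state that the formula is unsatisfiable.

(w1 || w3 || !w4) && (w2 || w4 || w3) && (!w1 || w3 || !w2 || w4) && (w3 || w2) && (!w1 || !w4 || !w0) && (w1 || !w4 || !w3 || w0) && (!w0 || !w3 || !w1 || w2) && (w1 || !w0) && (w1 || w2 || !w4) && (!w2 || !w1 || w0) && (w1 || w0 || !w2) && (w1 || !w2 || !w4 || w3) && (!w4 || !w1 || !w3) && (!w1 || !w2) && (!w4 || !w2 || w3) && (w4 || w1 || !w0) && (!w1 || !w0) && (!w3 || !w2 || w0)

w0: false, w1: true, w2: false, w3: true, w4: false

Case w3 = true:
Case w1 = true:
From the singleton clause (!w4), w4 = false.
From the singleton clause (!w2), w2 = false.
From the singleton clause (!w0), w0 = false.
All clauses are satisfied.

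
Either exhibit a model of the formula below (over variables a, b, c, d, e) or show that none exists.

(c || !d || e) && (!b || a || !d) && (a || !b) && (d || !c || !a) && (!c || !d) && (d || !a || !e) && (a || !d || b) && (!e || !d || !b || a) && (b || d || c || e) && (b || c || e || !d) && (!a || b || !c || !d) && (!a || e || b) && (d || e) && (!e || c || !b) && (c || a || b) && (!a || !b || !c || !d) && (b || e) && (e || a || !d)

Try a = false.
From the singleton clause (!b), b = false.
From the singleton clause (!d), d = false.
From the singleton clause (e), e = true.
From the singleton clause (c), c = true.
All clauses are satisfied.

a: false; b: false; c: true; d: false; e: true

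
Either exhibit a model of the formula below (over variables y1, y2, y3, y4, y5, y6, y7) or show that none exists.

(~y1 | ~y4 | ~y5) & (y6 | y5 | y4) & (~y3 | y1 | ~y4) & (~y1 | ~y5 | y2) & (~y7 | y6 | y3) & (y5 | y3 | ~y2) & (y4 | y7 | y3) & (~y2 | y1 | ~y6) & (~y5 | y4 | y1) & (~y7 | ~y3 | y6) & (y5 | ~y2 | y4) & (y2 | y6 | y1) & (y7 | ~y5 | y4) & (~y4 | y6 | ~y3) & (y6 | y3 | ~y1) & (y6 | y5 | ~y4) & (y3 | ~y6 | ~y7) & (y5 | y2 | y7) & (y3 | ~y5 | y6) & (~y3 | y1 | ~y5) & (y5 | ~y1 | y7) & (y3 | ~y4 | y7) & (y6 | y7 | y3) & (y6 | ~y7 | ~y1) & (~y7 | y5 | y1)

y1 ↦ 1,  y2 ↦ 1,  y3 ↦ 1,  y4 ↦ 0,  y5 ↦ 1,  y6 ↦ 1,  y7 ↦ 1

Try y1 = 1.
Try y4 = 0.
Try y6 = 1.
Try y5 = 1.
From the singleton clause (y2), y2 = 1.
From the singleton clause (y7), y7 = 1.
From the singleton clause (y3), y3 = 1.
All clauses are satisfied.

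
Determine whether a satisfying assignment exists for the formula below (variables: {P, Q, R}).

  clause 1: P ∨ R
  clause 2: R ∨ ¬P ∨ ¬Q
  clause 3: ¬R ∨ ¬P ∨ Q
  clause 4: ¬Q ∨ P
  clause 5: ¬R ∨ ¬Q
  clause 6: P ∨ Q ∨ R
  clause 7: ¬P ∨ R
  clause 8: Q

Unsatisfiable

The clause (Q) is unit, so Q = True.
The clause (P) is unit, so P = True.
The clause (R) is unit, so R = True.
Now (¬R) is unsatisfied and unit — conflict.
No assignment satisfies every clause.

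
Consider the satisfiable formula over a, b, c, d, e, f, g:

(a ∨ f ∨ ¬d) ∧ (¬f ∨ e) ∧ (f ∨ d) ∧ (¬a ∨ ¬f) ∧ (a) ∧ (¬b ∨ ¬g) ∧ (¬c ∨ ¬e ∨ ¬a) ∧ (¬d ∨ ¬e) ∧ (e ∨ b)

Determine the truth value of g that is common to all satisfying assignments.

False

Suppose g = True.
(a) alone gives a = True.
(¬f) alone gives f = False.
(d) alone gives d = True.
(¬b) alone gives b = False.
(¬e) alone gives e = False.
But (e) is also a unit clause — contradiction.
So every satisfying assignment has g = False.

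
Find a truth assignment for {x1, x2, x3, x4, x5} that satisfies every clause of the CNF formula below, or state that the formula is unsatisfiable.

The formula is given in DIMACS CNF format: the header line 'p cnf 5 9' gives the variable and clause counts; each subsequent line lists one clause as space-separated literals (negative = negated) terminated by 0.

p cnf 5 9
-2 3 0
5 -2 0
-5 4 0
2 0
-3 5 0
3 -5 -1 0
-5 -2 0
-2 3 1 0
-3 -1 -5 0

(x2) alone gives x2 = True.
(x3) alone gives x3 = True.
(x5) alone gives x5 = True.
But (¬x5) is also a unit clause — contradiction.

UNSATISFIABLE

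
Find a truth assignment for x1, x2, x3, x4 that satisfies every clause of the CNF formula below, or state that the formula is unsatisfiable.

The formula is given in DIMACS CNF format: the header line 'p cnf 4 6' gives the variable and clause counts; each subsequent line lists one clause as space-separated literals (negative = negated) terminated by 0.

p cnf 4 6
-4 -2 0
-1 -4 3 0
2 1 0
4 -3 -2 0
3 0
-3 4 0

(x3) alone gives x3 = True.
(x4) alone gives x4 = True.
(¬x2) alone gives x2 = False.
(x1) alone gives x1 = True.
This assignment satisfies each clause.

x1=True, x2=False, x3=True, x4=True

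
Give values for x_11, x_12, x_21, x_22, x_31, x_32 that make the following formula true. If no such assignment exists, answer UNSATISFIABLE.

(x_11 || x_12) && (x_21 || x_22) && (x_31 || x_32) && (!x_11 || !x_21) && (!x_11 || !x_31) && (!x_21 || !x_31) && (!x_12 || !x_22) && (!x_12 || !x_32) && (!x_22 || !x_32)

UNSATISFIABLE

Branch on x_11: set x_11 = true.
From the singleton clause (!x_21), x_21 = false.
From the singleton clause (x_22), x_22 = true.
From the singleton clause (!x_31), x_31 = false.
From the singleton clause (x_32), x_32 = true.
That conflicts with the unit clause (!x_32).
That branch fails; take x_11 = false instead.
From the singleton clause (x_12), x_12 = true.
From the singleton clause (!x_22), x_22 = false.
From the singleton clause (x_21), x_21 = true.
From the singleton clause (!x_31), x_31 = false.
From the singleton clause (x_32), x_32 = true.
That conflicts with the unit clause (!x_32).
Neither x_11 = true nor x_11 = false works.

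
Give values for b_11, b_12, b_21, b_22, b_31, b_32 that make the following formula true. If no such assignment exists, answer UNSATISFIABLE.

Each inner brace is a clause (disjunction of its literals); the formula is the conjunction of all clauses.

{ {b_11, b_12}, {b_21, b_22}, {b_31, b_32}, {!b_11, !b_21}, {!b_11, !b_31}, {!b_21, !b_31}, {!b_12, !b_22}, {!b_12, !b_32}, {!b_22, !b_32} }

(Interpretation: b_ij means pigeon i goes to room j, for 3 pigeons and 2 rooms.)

UNSATISFIABLE

Case b_11 = true:
The clause (!b_21) is unit, so b_21 = false.
The clause (b_22) is unit, so b_22 = true.
The clause (!b_31) is unit, so b_31 = false.
The clause (b_32) is unit, so b_32 = true.
That conflicts with the unit clause (!b_32).
Backtrack on b_11: now try b_11 = false.
The clause (b_12) is unit, so b_12 = true.
The clause (!b_22) is unit, so b_22 = false.
The clause (b_21) is unit, so b_21 = true.
The clause (!b_31) is unit, so b_31 = false.
The clause (b_32) is unit, so b_32 = true.
That conflicts with the unit clause (!b_32).
Both values of b_11 lead to a conflict.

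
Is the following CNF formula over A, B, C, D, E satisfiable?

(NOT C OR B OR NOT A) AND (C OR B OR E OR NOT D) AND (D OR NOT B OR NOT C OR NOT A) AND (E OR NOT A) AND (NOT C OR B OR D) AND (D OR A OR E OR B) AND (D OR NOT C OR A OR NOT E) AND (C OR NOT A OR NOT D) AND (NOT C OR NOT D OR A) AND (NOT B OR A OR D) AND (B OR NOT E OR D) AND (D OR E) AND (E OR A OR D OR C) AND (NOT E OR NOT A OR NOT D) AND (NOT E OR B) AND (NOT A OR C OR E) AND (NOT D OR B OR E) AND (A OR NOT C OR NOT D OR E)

Yes

Case E = false:
From the singleton clause (NOT A), A = false.
From the singleton clause (D), D = true.
From the singleton clause (NOT C), C = false.
From the singleton clause (B), B = true.
Every clause now holds.
A satisfying assignment: A=false,  B=true,  C=false,  D=true,  E=false.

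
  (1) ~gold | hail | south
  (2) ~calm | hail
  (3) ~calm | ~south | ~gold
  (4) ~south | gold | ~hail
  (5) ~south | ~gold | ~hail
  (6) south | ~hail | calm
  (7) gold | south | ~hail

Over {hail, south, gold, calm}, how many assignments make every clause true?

4

There are 2^4 = 16 truth assignments over (hail, south, gold, calm).
Check each against the 7 clauses (columns in the order hail, south, gold, calm):
  F F F F  ✓ satisfies all
  F F F T  ✗ fails (~calm | hail)
  F F T F  ✗ fails (~gold | hail | south)
  F F T T  ✗ fails (~gold | hail | south)
  F T F F  ✓ satisfies all
  F T F T  ✗ fails (~calm | hail)
  F T T F  ✓ satisfies all
  F T T T  ✗ fails (~calm | hail)
  T F F F  ✗ fails (south | ~hail | calm)
  T F F T  ✗ fails (gold | south | ~hail)
  T F T F  ✗ fails (south | ~hail | calm)
  T F T T  ✓ satisfies all
  T T F F  ✗ fails (~south | gold | ~hail)
  T T F T  ✗ fails (~south | gold | ~hail)
  T T T F  ✗ fails (~south | ~gold | ~hail)
  T T T T  ✗ fails (~calm | ~south | ~gold)
4 of the 16 rows are models.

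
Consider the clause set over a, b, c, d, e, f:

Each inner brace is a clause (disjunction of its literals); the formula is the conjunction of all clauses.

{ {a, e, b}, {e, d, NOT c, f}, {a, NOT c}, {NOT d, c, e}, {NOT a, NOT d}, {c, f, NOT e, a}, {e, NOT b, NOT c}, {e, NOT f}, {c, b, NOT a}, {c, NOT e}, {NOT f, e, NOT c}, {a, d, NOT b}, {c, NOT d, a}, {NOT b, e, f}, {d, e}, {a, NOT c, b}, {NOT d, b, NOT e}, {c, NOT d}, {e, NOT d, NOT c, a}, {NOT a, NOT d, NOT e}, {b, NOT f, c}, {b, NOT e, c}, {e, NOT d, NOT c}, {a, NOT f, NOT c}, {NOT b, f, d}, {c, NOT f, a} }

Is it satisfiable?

Branch on a: set a = true.
Unit clause (NOT d) forces d = false.
Unit clause (e) forces e = true.
Unit clause (c) forces c = true.
Branch on b: set b = true.
Unit clause (f) forces f = true.
Every clause now holds.
A satisfying assignment: a=true, b=true, c=true, d=false, e=true, f=true.

Satisfiable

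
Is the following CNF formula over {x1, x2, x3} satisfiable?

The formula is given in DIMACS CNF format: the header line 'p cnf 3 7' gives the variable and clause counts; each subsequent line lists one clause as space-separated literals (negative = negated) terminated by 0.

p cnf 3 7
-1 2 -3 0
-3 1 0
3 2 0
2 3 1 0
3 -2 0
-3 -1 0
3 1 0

No

Suppose x3 = False.
From the singleton clause (x2), x2 = True.
But (¬x2) is also a unit clause — contradiction.
Backtrack on x3: now try x3 = True.
From the singleton clause (x1), x1 = True.
But (¬x1) is also a unit clause — contradiction.
Either choice for x3 ends in contradiction.
No assignment satisfies every clause.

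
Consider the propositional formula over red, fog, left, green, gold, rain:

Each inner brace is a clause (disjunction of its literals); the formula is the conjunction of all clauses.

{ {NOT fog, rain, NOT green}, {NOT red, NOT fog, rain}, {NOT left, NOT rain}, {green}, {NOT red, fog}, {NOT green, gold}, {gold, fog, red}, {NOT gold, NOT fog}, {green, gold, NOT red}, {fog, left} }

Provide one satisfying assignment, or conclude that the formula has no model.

red: false, fog: false, left: true, green: true, gold: true, rain: false

Unit clause (green) forces green = true.
Unit clause (gold) forces gold = true.
Unit clause (NOT fog) forces fog = false.
Unit clause (NOT red) forces red = false.
Unit clause (left) forces left = true.
Unit clause (NOT rain) forces rain = false.
This assignment satisfies each clause.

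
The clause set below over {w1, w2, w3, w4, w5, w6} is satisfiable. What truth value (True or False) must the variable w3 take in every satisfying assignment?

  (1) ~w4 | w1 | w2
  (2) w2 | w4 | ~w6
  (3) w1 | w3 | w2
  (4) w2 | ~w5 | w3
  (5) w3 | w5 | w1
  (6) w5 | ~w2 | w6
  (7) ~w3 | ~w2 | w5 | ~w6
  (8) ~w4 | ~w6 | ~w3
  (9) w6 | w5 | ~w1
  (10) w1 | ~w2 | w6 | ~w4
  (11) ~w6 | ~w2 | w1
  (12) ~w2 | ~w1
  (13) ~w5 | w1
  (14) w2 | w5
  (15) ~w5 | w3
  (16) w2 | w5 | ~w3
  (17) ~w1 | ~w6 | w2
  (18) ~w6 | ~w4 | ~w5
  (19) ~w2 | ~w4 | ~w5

True

Suppose w3 = 0.
Unit clause (~w5) forces w5 = 0.
Unit clause (w1) forces w1 = 1.
Unit clause (w6) forces w6 = 1.
Unit clause (~w2) forces w2 = 0.
Now (w2) is unsatisfied and unit — conflict.
So every satisfying assignment has w3 = True.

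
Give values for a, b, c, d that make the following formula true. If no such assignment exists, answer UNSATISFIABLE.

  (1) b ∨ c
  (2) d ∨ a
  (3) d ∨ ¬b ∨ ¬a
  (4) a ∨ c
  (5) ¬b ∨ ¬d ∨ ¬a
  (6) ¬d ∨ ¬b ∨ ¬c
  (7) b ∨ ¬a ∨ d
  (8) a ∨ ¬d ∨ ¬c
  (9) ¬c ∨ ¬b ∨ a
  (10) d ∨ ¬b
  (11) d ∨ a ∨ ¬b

Case b = False:
Unit clause (c) forces c = True.
Case d = True:
Unit clause (a) forces a = True.
This assignment satisfies each clause.

a=True, b=False, c=True, d=True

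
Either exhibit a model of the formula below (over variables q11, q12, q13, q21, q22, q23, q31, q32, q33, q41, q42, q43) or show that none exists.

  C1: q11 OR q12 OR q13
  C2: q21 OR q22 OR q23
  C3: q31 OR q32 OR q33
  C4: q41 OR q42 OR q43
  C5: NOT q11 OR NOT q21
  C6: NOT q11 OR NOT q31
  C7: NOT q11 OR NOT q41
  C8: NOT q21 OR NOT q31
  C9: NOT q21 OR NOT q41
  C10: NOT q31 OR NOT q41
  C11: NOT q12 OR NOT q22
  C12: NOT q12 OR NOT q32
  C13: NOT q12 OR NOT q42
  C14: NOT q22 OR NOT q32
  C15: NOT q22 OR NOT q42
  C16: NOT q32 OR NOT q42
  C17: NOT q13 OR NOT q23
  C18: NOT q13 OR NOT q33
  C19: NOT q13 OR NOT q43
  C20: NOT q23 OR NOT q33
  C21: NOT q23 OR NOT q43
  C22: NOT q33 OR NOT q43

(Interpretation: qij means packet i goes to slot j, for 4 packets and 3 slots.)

UNSATISFIABLE

Branch on q11: set q11 = false.
Branch on q12: set q12 = true.
The clause (NOT q22) is unit, so q22 = false.
The clause (NOT q32) is unit, so q32 = false.
The clause (NOT q42) is unit, so q42 = false.
Branch on q21: set q21 = true.
The clause (NOT q31) is unit, so q31 = false.
The clause (q33) is unit, so q33 = true.
The clause (NOT q41) is unit, so q41 = false.
The clause (q43) is unit, so q43 = true.
But (NOT q43) is also a unit clause — contradiction.
Backtrack on q21: now try q21 = false.
The clause (q23) is unit, so q23 = true.
The clause (NOT q13) is unit, so q13 = false.
The clause (NOT q33) is unit, so q33 = false.
The clause (q31) is unit, so q31 = true.
The clause (NOT q41) is unit, so q41 = false.
The clause (q43) is unit, so q43 = true.
But (NOT q43) is also a unit clause — contradiction.
Either choice for q21 ends in contradiction.
Backtrack on q12: now try q12 = false.
The clause (q13) is unit, so q13 = true.
The clause (NOT q23) is unit, so q23 = false.
The clause (NOT q33) is unit, so q33 = false.
The clause (NOT q43) is unit, so q43 = false.
Branch on q21: set q21 = true.
The clause (NOT q31) is unit, so q31 = false.
The clause (q32) is unit, so q32 = true.
The clause (NOT q41) is unit, so q41 = false.
The clause (q42) is unit, so q42 = true.
But (NOT q42) is also a unit clause — contradiction.
Backtrack on q21: now try q21 = false.
The clause (q22) is unit, so q22 = true.
The clause (NOT q32) is unit, so q32 = false.
The clause (q31) is unit, so q31 = true.
The clause (NOT q41) is unit, so q41 = false.
The clause (q42) is unit, so q42 = true.
But (NOT q42) is also a unit clause — contradiction.
Either choice for q21 ends in contradiction.
Either choice for q12 ends in contradiction.
Backtrack on q11: now try q11 = true.
The clause (NOT q21) is unit, so q21 = false.
The clause (NOT q31) is unit, so q31 = false.
The clause (NOT q41) is unit, so q41 = false.
Branch on q22: set q22 = true.
The clause (NOT q12) is unit, so q12 = false.
The clause (NOT q32) is unit, so q32 = false.
The clause (q33) is unit, so q33 = true.
The clause (NOT q42) is unit, so q42 = false.
The clause (q43) is unit, so q43 = true.
But (NOT q43) is also a unit clause — contradiction.
Backtrack on q22: now try q22 = false.
The clause (q23) is unit, so q23 = true.
The clause (NOT q13) is unit, so q13 = false.
The clause (NOT q33) is unit, so q33 = false.
The clause (q32) is unit, so q32 = true.
The clause (NOT q12) is unit, so q12 = false.
The clause (NOT q42) is unit, so q42 = false.
The clause (q43) is unit, so q43 = true.
But (NOT q43) is also a unit clause — contradiction.
Either choice for q22 ends in contradiction.
Either choice for q11 ends in contradiction.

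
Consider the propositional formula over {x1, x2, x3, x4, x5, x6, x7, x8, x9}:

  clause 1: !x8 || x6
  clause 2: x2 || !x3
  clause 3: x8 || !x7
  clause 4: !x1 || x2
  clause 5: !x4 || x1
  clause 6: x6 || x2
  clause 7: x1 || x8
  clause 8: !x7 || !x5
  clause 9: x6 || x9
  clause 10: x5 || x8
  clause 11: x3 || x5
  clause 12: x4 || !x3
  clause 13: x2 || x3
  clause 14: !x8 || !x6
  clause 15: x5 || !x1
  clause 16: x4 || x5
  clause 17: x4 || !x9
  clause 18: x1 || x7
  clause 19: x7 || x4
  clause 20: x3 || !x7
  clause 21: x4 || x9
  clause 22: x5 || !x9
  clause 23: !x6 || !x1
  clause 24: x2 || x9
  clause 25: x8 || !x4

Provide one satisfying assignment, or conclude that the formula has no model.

Case x8 = false:
From the singleton clause (!x7), x7 = false.
From the singleton clause (x1), x1 = true.
From the singleton clause (x2), x2 = true.
From the singleton clause (x5), x5 = true.
From the singleton clause (x4), x4 = true.
But (!x4) is also a unit clause — contradiction.
Backtrack on x8: now try x8 = true.
From the singleton clause (x6), x6 = true.
But (!x6) is also a unit clause — contradiction.
Neither x8 = true nor x8 = false works.

UNSATISFIABLE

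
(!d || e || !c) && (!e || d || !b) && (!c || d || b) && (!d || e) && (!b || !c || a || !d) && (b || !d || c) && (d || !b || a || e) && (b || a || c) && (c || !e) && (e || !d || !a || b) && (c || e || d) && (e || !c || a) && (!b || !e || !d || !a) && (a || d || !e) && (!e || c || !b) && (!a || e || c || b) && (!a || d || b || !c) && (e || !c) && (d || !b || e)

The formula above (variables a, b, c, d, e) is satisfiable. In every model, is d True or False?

True

Suppose d = false.
Try e = false.
(c) alone gives c = true.
But (!c) is also a unit clause — contradiction.
Backtrack on e: now try e = true.
(!b) alone gives b = false.
(!c) alone gives c = false.
But (c) is also a unit clause — contradiction.
Both values of e lead to a conflict.
So every satisfying assignment has d = True.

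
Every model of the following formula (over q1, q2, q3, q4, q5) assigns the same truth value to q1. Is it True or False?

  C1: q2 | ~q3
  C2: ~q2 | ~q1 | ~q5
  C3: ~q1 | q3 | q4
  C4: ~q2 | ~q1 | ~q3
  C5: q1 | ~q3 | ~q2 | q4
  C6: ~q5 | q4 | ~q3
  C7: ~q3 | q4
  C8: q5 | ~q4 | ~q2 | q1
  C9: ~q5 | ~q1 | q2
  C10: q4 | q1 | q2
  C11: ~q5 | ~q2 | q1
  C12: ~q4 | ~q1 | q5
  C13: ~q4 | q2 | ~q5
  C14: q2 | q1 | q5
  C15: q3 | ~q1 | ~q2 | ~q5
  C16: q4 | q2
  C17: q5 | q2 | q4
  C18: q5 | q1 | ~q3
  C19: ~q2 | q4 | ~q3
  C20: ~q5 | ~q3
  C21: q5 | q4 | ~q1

Suppose q1 = 1.
Case q2 = 1:
From the singleton clause (~q5), q5 = 0.
From the singleton clause (~q3), q3 = 0.
From the singleton clause (q4), q4 = 1.
That conflicts with the unit clause (~q4).
That branch fails; take q2 = 0 instead.
From the singleton clause (~q3), q3 = 0.
From the singleton clause (q4), q4 = 1.
From the singleton clause (~q5), q5 = 0.
That conflicts with the unit clause (q5).
Neither q2 = 1 nor q2 = 0 works.
So every satisfying assignment has q1 = False.

False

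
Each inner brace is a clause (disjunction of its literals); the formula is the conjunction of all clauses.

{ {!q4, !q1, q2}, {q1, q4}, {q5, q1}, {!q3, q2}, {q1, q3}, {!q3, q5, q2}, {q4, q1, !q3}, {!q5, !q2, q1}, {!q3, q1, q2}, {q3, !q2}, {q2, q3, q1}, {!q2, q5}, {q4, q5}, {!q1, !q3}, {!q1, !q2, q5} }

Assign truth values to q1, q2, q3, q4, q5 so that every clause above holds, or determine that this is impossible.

Case q1 = true:
(!q3) alone gives q3 = false.
(!q2) alone gives q2 = false.
(!q4) alone gives q4 = false.
(q5) alone gives q5 = true.
This assignment satisfies each clause.

q1=true; q2=false; q3=false; q4=false; q5=true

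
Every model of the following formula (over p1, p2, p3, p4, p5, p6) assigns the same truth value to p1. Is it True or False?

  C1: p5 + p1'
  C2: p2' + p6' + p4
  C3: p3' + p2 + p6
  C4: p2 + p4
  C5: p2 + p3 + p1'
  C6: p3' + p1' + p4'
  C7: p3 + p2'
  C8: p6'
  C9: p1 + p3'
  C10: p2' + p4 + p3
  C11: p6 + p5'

False

Suppose p1 = 1.
Unit clause (p5) forces p5 = 1.
Unit clause (p6') forces p6 = 0.
That conflicts with the unit clause (p6).
So every satisfying assignment has p1 = False.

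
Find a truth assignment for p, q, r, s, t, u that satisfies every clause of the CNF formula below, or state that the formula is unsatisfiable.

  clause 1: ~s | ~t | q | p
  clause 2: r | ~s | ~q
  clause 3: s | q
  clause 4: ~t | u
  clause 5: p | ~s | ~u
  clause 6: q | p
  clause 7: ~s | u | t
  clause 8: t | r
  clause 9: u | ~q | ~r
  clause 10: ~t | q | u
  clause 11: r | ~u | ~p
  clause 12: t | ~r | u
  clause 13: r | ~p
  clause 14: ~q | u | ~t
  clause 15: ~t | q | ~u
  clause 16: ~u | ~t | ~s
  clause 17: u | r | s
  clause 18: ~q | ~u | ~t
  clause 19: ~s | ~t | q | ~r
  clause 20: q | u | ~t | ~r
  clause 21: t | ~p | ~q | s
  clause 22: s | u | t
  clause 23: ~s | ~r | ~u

p: 0; q: 1; r: 1; s: 0; t: 0; u: 1

Case s = 0:
The clause (q) is unit, so q = 1.
Case t = 0:
The clause (r) is unit, so r = 1.
The clause (u) is unit, so u = 1.
The clause (~p) is unit, so p = 0.
Every clause now holds.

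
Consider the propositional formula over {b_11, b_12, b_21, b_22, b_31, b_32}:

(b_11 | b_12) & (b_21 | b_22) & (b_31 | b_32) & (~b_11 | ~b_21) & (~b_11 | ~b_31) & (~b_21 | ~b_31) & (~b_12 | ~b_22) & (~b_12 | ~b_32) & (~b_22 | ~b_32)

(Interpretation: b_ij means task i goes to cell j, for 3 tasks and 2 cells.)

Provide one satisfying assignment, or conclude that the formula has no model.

Try b_11 = 1.
Unit clause (~b_21) forces b_21 = 0.
Unit clause (b_22) forces b_22 = 1.
Unit clause (~b_31) forces b_31 = 0.
Unit clause (b_32) forces b_32 = 1.
But (~b_32) is also a unit clause — contradiction.
So b_11 must be the other value — set b_11 = 0.
Unit clause (b_12) forces b_12 = 1.
Unit clause (~b_22) forces b_22 = 0.
Unit clause (b_21) forces b_21 = 1.
Unit clause (~b_31) forces b_31 = 0.
Unit clause (b_32) forces b_32 = 1.
But (~b_32) is also a unit clause — contradiction.
Neither b_11 = 1 nor b_11 = 0 works.

UNSATISFIABLE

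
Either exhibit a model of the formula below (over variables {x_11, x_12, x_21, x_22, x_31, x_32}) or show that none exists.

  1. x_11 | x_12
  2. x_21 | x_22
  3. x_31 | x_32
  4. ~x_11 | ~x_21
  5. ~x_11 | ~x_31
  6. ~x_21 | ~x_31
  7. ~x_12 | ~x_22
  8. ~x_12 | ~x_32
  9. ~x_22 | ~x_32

UNSATISFIABLE

Suppose x_11 = 1.
Unit clause (~x_21) forces x_21 = 0.
Unit clause (x_22) forces x_22 = 1.
Unit clause (~x_31) forces x_31 = 0.
Unit clause (x_32) forces x_32 = 1.
But (~x_32) is also a unit clause — contradiction.
Undo x_11 and try x_11 = 0.
Unit clause (x_12) forces x_12 = 1.
Unit clause (~x_22) forces x_22 = 0.
Unit clause (x_21) forces x_21 = 1.
Unit clause (~x_31) forces x_31 = 0.
Unit clause (x_32) forces x_32 = 1.
But (~x_32) is also a unit clause — contradiction.
Either choice for x_11 ends in contradiction.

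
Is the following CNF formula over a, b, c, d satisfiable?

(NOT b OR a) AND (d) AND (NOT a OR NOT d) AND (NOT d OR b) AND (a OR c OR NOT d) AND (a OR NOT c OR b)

From the singleton clause (d), d = true.
From the singleton clause (NOT a), a = false.
From the singleton clause (NOT b), b = false.
Now (b) is unsatisfied and unit — conflict.
No assignment satisfies every clause.

Unsatisfiable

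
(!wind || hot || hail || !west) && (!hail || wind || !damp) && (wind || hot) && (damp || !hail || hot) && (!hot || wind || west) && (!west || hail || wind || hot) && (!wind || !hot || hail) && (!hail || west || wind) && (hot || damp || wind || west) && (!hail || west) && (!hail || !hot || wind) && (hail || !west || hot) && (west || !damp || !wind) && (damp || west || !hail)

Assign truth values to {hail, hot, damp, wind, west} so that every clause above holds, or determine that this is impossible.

Case wind = false:
(hot) alone gives hot = true.
(west) alone gives west = true.
(!hail) alone gives hail = false.
No clause remains; damp is free.

hail=false, hot=true, damp=false, wind=false, west=true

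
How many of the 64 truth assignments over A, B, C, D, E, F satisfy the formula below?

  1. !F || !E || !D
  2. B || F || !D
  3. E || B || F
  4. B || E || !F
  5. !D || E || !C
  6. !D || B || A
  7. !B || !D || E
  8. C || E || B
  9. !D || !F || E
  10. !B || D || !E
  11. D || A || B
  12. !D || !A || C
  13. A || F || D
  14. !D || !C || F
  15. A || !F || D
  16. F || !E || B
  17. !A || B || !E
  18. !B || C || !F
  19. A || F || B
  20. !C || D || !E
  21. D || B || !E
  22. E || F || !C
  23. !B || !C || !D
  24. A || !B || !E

2

There are 2^6 = 64 truth assignments over (A, B, C, D, E, F).
Split on E. With E = true, the clauses containing E are satisfied and !E drops from the rest; 0 of the 2^5 = 32 assignments to the other variables satisfy what remains.
With E = false, by the same count on the reduced clause set, 2 assignments work.
(One model: A=T, B=T, C=F, D=F, E=F, F=F.)
Total: 0 + 2 = 2.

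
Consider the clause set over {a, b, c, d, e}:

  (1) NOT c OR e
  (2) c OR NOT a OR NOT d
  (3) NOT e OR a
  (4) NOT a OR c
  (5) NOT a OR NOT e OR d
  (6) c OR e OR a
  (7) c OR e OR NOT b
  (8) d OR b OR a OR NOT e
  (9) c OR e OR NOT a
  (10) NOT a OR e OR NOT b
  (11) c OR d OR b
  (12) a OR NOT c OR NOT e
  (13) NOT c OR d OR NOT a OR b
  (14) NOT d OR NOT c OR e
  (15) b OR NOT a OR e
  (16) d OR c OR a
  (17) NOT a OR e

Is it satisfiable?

Case c = true:
(e) alone gives e = true.
(a) alone gives a = true.
(d) alone gives d = true.
No clause remains; b is free.
A satisfying assignment: a=true,  b=true,  c=true,  d=true,  e=true.

Satisfiable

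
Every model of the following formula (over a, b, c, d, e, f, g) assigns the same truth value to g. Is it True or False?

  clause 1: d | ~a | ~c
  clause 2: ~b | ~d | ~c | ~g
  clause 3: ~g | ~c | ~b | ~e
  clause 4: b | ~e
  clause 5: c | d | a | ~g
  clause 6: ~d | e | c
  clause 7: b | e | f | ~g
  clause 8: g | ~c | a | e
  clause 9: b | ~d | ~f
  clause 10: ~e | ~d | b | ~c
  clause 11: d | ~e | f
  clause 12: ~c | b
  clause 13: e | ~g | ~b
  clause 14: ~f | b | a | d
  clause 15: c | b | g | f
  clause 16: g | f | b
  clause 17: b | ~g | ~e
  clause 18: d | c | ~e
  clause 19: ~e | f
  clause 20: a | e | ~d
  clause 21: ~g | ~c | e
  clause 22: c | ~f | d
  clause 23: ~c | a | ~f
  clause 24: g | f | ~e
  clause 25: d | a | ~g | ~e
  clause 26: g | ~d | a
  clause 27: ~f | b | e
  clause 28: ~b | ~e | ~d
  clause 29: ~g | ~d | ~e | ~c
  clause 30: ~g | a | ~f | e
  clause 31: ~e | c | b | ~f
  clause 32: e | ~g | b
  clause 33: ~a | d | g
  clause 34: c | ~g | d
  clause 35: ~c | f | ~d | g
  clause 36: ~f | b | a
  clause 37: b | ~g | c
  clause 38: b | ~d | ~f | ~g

False

Suppose g = 1.
Try b = 1.
From the singleton clause (e), e = 1.
From the singleton clause (~c), c = 0.
From the singleton clause (d), d = 1.
That conflicts with the unit clause (~d).
That branch fails; take b = 0 instead.
From the singleton clause (~e), e = 0.
That conflicts with the unit clause (e).
Neither b = 1 nor b = 0 works.
So every satisfying assignment has g = False.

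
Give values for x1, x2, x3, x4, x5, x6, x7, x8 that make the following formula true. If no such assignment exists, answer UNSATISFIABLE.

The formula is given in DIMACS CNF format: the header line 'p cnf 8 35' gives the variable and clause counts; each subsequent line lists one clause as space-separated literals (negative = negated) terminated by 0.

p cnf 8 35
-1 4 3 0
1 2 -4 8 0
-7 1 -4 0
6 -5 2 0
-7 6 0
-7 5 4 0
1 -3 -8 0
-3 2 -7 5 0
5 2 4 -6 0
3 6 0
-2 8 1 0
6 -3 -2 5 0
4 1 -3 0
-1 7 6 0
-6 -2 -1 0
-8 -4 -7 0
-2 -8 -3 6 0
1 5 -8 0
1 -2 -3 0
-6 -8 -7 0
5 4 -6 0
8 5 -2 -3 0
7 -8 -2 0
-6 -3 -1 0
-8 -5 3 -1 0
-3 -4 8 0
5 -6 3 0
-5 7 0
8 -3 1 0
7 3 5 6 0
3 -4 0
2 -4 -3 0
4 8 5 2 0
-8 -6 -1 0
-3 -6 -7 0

Try x7 = True.
The clause (x6) is unit, so x6 = True.
The clause (¬x8) is unit, so x8 = False.
The clause (¬x3) is unit, so x3 = False.
The clause (x5) is unit, so x5 = True.
The clause (¬x4) is unit, so x4 = False.
The clause (¬x1) is unit, so x1 = False.
The clause (¬x2) is unit, so x2 = False.
All clauses are satisfied.

x1=False,  x2=False,  x3=False,  x4=False,  x5=True,  x6=True,  x7=True,  x8=False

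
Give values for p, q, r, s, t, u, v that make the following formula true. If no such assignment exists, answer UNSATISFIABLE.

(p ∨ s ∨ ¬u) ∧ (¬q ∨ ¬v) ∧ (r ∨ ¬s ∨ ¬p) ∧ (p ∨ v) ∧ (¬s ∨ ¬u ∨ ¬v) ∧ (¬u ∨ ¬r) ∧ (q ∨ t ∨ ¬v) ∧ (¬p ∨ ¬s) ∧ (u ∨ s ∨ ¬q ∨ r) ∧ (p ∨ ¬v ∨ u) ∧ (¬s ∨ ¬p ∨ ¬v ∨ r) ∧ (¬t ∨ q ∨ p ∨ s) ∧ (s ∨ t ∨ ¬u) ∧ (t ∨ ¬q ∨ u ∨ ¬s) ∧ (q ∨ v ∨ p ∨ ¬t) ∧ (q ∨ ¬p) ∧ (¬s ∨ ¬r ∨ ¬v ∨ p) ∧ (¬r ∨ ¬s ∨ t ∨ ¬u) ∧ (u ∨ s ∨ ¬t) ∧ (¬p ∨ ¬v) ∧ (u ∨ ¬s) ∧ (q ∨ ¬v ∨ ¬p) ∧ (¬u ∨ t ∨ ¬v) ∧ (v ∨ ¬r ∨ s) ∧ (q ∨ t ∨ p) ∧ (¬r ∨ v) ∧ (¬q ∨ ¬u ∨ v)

Suppose q = False.
From the singleton clause (¬p), p = False.
From the singleton clause (v), v = True.
From the singleton clause (t), t = True.
From the singleton clause (u), u = True.
From the singleton clause (s), s = True.
But (¬s) is also a unit clause — contradiction.
So q must be the other value — set q = True.
From the singleton clause (¬v), v = False.
From the singleton clause (p), p = True.
From the singleton clause (¬s), s = False.
From the singleton clause (¬r), r = False.
From the singleton clause (u), u = True.
But (¬u) is also a unit clause — contradiction.
Either choice for q ends in contradiction.

UNSATISFIABLE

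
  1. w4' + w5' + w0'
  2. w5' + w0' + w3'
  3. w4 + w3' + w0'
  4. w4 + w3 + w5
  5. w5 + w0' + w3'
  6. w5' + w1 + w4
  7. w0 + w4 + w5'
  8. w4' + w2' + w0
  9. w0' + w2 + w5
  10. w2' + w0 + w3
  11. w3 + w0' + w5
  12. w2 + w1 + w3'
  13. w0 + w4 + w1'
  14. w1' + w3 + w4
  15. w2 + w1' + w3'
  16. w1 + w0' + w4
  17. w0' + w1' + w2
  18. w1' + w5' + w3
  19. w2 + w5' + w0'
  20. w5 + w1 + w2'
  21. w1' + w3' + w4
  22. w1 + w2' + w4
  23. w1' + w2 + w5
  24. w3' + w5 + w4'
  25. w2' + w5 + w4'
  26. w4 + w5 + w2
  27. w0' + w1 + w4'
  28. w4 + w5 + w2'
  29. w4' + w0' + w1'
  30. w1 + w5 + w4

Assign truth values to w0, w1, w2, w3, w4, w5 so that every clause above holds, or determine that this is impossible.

Branch on w4: set w4 = 1.
Branch on w5: set w5 = 1.
(w0') alone gives w0 = 0.
(w2') alone gives w2 = 0.
Branch on w1: set w1 = 0.
(w3') alone gives w3 = 0.
This assignment satisfies each clause.

w0: 0; w1: 0; w2: 0; w3: 0; w4: 1; w5: 1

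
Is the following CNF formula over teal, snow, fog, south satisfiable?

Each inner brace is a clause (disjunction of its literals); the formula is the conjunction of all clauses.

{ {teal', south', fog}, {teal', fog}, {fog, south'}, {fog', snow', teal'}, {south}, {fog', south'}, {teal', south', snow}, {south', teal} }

Unit clause (south) forces south = 1.
Unit clause (fog) forces fog = 1.
Now (fog') is unsatisfied and unit — conflict.
No assignment satisfies every clause.

Unsatisfiable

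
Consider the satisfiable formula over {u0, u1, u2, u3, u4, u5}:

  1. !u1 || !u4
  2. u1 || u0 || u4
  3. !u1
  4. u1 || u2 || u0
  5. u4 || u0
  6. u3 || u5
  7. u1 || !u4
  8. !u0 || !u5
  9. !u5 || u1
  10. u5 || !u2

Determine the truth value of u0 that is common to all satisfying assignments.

Suppose u0 = false.
From the singleton clause (!u1), u1 = false.
From the singleton clause (u4), u4 = true.
Now (!u4) is unsatisfied and unit — conflict.
So every satisfying assignment has u0 = True.

True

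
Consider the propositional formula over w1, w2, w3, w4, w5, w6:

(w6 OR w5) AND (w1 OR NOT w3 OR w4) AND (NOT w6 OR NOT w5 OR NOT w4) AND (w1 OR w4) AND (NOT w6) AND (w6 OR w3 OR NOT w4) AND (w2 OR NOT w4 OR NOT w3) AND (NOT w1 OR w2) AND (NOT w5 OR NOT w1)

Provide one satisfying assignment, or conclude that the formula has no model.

w1=false,  w2=true,  w3=true,  w4=true,  w5=true,  w6=false

Unit clause (NOT w6) forces w6 = false.
Unit clause (w5) forces w5 = true.
Unit clause (NOT w1) forces w1 = false.
Unit clause (w4) forces w4 = true.
Unit clause (w3) forces w3 = true.
Unit clause (w2) forces w2 = true.
All clauses are satisfied.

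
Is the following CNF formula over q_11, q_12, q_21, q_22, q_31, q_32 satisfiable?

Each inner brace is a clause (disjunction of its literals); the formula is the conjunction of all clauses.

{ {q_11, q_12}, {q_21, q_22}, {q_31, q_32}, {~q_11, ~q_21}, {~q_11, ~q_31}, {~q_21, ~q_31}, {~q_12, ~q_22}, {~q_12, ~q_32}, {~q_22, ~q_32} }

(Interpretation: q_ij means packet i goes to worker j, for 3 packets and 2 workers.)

Unsatisfiable

Try q_11 = 1.
(~q_21) alone gives q_21 = 0.
(q_22) alone gives q_22 = 1.
(~q_31) alone gives q_31 = 0.
(q_32) alone gives q_32 = 1.
Now (~q_32) is unsatisfied and unit — conflict.
So q_11 must be the other value — set q_11 = 0.
(q_12) alone gives q_12 = 1.
(~q_22) alone gives q_22 = 0.
(q_21) alone gives q_21 = 1.
(~q_31) alone gives q_31 = 0.
(q_32) alone gives q_32 = 1.
Now (~q_32) is unsatisfied and unit — conflict.
Neither q_11 = 1 nor q_11 = 0 works.
No assignment satisfies every clause.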